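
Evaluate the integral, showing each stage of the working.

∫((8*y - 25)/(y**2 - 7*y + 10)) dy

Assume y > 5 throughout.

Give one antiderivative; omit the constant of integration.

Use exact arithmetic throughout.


Step 1. Decompose ∫((8*y - 25)/(y**2 - 7*y + 10)) dy by partial fractions, (8*y - 25)/(y**2 - 7*y + 10) = 3/(y - 2) + 5/(y - 5): now ∫(5/(y - 5)) dy + ∫(3/(y - 2)) dy.
Step 2. Evaluate the standard form [assuming y > 2]: now 3*log(y - 2) + ∫(5/(y - 5)) dy.
Step 3. Evaluate the standard form [assuming y > 5]: now 5*log(y - 5) + 3*log(y - 2).
Answer: 5*log(y - 5) + 3*log(y - 2).


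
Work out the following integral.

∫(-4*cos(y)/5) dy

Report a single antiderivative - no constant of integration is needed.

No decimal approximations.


Answer: -4*sin(y)/5.


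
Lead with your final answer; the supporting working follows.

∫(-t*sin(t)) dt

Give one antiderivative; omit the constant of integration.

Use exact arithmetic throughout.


The answer is t*cos(t) - sin(t).
Step 1. Integrate ∫(-t*sin(t)) dt by parts with u = t, dv = (-sin(t)) dt, so v = cos(t): now t*cos(t) + ∫(-cos(t)) dt.
Step 2. Evaluate the standard form: now t*cos(t) - sin(t).
Answer: t*cos(t) - sin(t).


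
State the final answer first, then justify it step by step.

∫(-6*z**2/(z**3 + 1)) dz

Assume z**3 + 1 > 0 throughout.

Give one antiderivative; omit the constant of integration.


The answer is -2*log(z**3 + 1).
Step 1. Substitute u = z**3 + 1, turning ∫(-6*z**2/(z**3 + 1)) dz into ∫(-2/u) du: now ∫(-2/u) du.
Step 2. Evaluate the standard form [assuming u > 0]: now -2*log(u).
Step 3. Substitute back u = z**3 + 1: now -2*log(z**3 + 1).
Answer: -2*log(z**3 + 1).


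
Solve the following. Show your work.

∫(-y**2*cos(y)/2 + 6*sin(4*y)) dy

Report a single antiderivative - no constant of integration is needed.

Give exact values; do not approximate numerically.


Step 1. Rewrite: now ∫(-y**2*cos(y)/2) dy + ∫(6*sin(4*y)) dy.
Step 2. Evaluate the standard form: now -3*cos(4*y)/2 + ∫(-y**2*cos(y)/2) dy.
Step 3. Integrate ∫(-y**2*cos(y)/2) dy by parts with u = y**2, dv = (-cos(y)/2) dy, so v = -sin(y)/2: now -y**2*sin(y)/2 - 3*cos(4*y)/2 + ∫(y*sin(y)) dy.
Step 4. Integrate ∫(y*sin(y)) dy by parts with u = y, dv = (sin(y)) dy, so v = -cos(y): now -y**2*sin(y)/2 - y*cos(y) - 3*cos(4*y)/2 + ∫(cos(y)) dy.
Step 5. Evaluate the standard form: now -y**2*sin(y)/2 - y*cos(y) + sin(y) - 3*cos(4*y)/2.
Answer: -y**2*sin(y)/2 - y*cos(y) + sin(y) - 3*cos(4*y)/2.


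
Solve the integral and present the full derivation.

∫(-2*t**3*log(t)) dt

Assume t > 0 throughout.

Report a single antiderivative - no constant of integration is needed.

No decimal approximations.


Step 1. Integrate ∫(-2*t**3*log(t)) dt by parts with u = log(t), dv = (-2*t**3) dt, so v = -t**4/2 [assuming t > 0]: now -t**4*log(t)/2 + ∫(t**3/2) dt.
Step 2. Evaluate the standard form: now -t**4*log(t)/2 + t**4/8.
Answer: -t**4*log(t)/2 + t**4/8.


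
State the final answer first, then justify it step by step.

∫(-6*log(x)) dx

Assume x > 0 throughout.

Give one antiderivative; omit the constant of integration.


The answer is -6*x*log(x) + 6*x.
Step 1. Integrate ∫(-6*log(x)) dx by parts with u = log(x), dv = (-6) dx, so v = -6*x [assuming x > 0]: now -6*x*log(x) + ∫(6) dx.
Step 2. Evaluate the standard form: now -6*x*log(x) + 6*x.
Answer: -6*x*log(x) + 6*x.


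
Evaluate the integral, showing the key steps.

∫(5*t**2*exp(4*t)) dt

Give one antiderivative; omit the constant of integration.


Step 1. Integrate ∫(5*t**2*exp(4*t)) dt by parts with u = t**2, dv = (5*exp(4*t)) dt, so v = 5*exp(4*t)/4: now 5*t**2*exp(4*t)/4 + ∫(-5*t*exp(4*t)/2) dt.
Step 2. Integrate ∫(-5*t*exp(4*t)/2) dt by parts with u = t, dv = (-5*exp(4*t)/2) dt, so v = -5*exp(4*t)/8: now 5*t**2*exp(4*t)/4 - 5*t*exp(4*t)/8 + ∫(5*exp(4*t)/8) dt.
Step 3. Evaluate the standard form: now 5*t**2*exp(4*t)/4 - 5*t*exp(4*t)/8 + 5*exp(4*t)/32.
Answer: 5*t**2*exp(4*t)/4 - 5*t*exp(4*t)/8 + 5*exp(4*t)/32.


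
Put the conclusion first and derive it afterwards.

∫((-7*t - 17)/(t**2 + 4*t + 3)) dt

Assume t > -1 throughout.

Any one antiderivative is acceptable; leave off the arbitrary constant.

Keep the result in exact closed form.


The answer is -5*log(t + 1) - 2*log(t + 3).
Step 1. Decompose ∫((-7*t - 17)/(t**2 + 4*t + 3)) dt by partial fractions, (-7*t - 17)/(t**2 + 4*t + 3) = -2/(t + 3) - 5/(t + 1): now ∫(-5/(t + 1)) dt + ∫(-2/(t + 3)) dt.
Step 2. Evaluate the standard form [assuming t > -3]: now -2*log(t + 3) + ∫(-5/(t + 1)) dt.
Step 3. Evaluate the standard form [assuming t > -1]: now -5*log(t + 1) - 2*log(t + 3).
Answer: -5*log(t + 1) - 2*log(t + 3).


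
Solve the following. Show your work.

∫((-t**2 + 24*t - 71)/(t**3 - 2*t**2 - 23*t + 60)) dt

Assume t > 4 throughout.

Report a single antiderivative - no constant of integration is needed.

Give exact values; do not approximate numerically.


Step 1. Decompose ∫((-t**2 + 24*t - 71)/(t**3 - 2*t**2 - 23*t + 60)) dt by partial fractions, (-t**2 + 24*t - 71)/(t**3 - 2*t**2 - 23*t + 60) = -3/(t + 5) + 1/(t - 3) + 1/(t - 4): now ∫(1/(t - 4)) dt + ∫(1/(t - 3)) dt + ∫(-3/(t + 5)) dt.
Step 2. Evaluate the standard form [assuming t > -5]: now -3*log(t + 5) + ∫(1/(t - 4)) dt + ∫(1/(t - 3)) dt.
Step 3. Evaluate the standard form [assuming t > 3]: now log(t - 3) - 3*log(t + 5) + ∫(1/(t - 4)) dt.
Step 4. Evaluate the standard form [assuming t > 4]: now log(t - 4) + log(t - 3) - 3*log(t + 5).
Answer: log(t - 4) + log(t - 3) - 3*log(t + 5).


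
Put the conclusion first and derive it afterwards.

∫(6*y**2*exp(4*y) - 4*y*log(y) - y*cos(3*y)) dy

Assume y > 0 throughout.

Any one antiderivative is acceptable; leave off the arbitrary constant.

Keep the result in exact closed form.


The answer is 3*y**2*exp(4*y)/2 - 2*y**2*log(y) + y**2 - 3*y*exp(4*y)/4 - y*sin(3*y)/3 + 3*exp(4*y)/16 - cos(3*y)/9.
Step 1. Rewrite: now ∫(-4*y*log(y)) dy + ∫(-y*cos(3*y)) dy + ∫(6*y**2*exp(4*y)) dy.
Step 2. Integrate ∫(-4*y*log(y)) dy by parts with u = log(y), dv = (-4*y) dy, so v = -2*y**2 [assuming y > 0]: now -2*y**2*log(y) + ∫(2*y) dy + ∫(-y*cos(3*y)) dy + ∫(6*y**2*exp(4*y)) dy.
Step 3. Evaluate the standard form: now -2*y**2*log(y) + y**2 + ∫(-y*cos(3*y)) dy + ∫(6*y**2*exp(4*y)) dy.
Step 4. Integrate ∫(-y*cos(3*y)) dy by parts with u = y, dv = (-cos(3*y)) dy, so v = -sin(3*y)/3: now -2*y**2*log(y) + y**2 - y*sin(3*y)/3 + ∫(6*y**2*exp(4*y)) dy + ∫(sin(3*y)/3) dy.
Step 5. Evaluate the standard form: now -2*y**2*log(y) + y**2 - y*sin(3*y)/3 - cos(3*y)/9 + ∫(6*y**2*exp(4*y)) dy.
Step 6. Integrate ∫(6*y**2*exp(4*y)) dy by parts with u = y**2, dv = (6*exp(4*y)) dy, so v = 3*exp(4*y)/2: now 3*y**2*exp(4*y)/2 - 2*y**2*log(y) + y**2 - y*sin(3*y)/3 - cos(3*y)/9 + ∫(-3*y*exp(4*y)) dy.
Step 7. Integrate ∫(-3*y*exp(4*y)) dy by parts with u = y, dv = (-3*exp(4*y)) dy, so v = -3*exp(4*y)/4: now 3*y**2*exp(4*y)/2 - 2*y**2*log(y) + y**2 - 3*y*exp(4*y)/4 - y*sin(3*y)/3 - cos(3*y)/9 + ∫(3*exp(4*y)/4) dy.
Step 8. Evaluate the standard form: now 3*y**2*exp(4*y)/2 - 2*y**2*log(y) + y**2 - 3*y*exp(4*y)/4 - y*sin(3*y)/3 + 3*exp(4*y)/16 - cos(3*y)/9.
Answer: 3*y**2*exp(4*y)/2 - 2*y**2*log(y) + y**2 - 3*y*exp(4*y)/4 - y*sin(3*y)/3 + 3*exp(4*y)/16 - cos(3*y)/9.


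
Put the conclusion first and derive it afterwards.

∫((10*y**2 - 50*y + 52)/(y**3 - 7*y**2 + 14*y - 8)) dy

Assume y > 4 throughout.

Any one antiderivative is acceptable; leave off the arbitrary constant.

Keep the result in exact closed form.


The answer is 2*log(y - 4) + 4*log(y - 2) + 4*log(y - 1).
Step 1. Decompose ∫((10*y**2 - 50*y + 52)/(y**3 - 7*y**2 + 14*y - 8)) dy by partial fractions, (10*y**2 - 50*y + 52)/(y**3 - 7*y**2 + 14*y - 8) = 4/(y - 1) + 4/(y - 2) + 2/(y - 4): now ∫(2/(y - 4)) dy + ∫(4/(y - 2)) dy + ∫(4/(y - 1)) dy.
Step 2. Evaluate the standard form [assuming y > 1]: now 4*log(y - 1) + ∫(2/(y - 4)) dy + ∫(4/(y - 2)) dy.
Step 3. Evaluate the standard form [assuming y > 4]: now 2*log(y - 4) + 4*log(y - 1) + ∫(4/(y - 2)) dy.
Step 4. Evaluate the standard form [assuming y > 2]: now 2*log(y - 4) + 4*log(y - 2) + 4*log(y - 1).
Answer: 2*log(y - 4) + 4*log(y - 2) + 4*log(y - 1).


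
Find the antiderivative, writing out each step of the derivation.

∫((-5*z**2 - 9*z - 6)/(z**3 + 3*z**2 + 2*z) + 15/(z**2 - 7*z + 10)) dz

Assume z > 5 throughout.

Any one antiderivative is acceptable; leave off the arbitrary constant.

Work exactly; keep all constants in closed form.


Step 1. Rewrite: now ∫((-5*z**2 - 9*z - 6)/(z**3 + 3*z**2 + 2*z)) dz + ∫(15/(z**2 - 7*z + 10)) dz.
Step 2. Decompose ∫((-5*z**2 - 9*z - 6)/(z**3 + 3*z**2 + 2*z)) dz by partial fractions, (-5*z**2 - 9*z - 6)/(z**3 + 3*z**2 + 2*z) = -4/(z + 2) + 2/(z + 1) - 3/z: now ∫(-3/z) dz + ∫(2/(z + 1)) dz + ∫(-4/(z + 2)) dz + ∫(15/(z**2 - 7*z + 10)) dz.
Step 3. Evaluate the standard form [assuming z > -1]: now 2*log(z + 1) + ∫(-3/z) dz + ∫(-4/(z + 2)) dz + ∫(15/(z**2 - 7*z + 10)) dz.
Step 4. Evaluate the standard form [assuming z > 0]: now -3*log(z) + 2*log(z + 1) + ∫(-4/(z + 2)) dz + ∫(15/(z**2 - 7*z + 10)) dz.
Step 5. Evaluate the standard form [assuming z > -2]: now -3*log(z) + 2*log(z + 1) - 4*log(z + 2) + ∫(15/(z**2 - 7*z + 10)) dz.
Step 6. Decompose ∫(15/(z**2 - 7*z + 10)) dz by partial fractions, 15/(z**2 - 7*z + 10) = -5/(z - 2) + 5/(z - 5): now -3*log(z) + 2*log(z + 1) - 4*log(z + 2) + ∫(5/(z - 5)) dz + ∫(-5/(z - 2)) dz.
Step 7. Evaluate the standard form [assuming z > 5]: now -3*log(z) + 5*log(z - 5) + 2*log(z + 1) - 4*log(z + 2) + ∫(-5/(z - 2)) dz.
Step 8. Evaluate the standard form [assuming z > 2]: now -3*log(z) + 5*log(z - 5) - 5*log(z - 2) + 2*log(z + 1) - 4*log(z + 2).
Answer: -3*log(z) + 5*log(z - 5) - 5*log(z - 2) + 2*log(z + 1) - 4*log(z + 2).


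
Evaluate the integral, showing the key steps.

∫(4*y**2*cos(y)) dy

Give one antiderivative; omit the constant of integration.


Step 1. Integrate ∫(4*y**2*cos(y)) dy by parts with u = y**2, dv = (4*cos(y)) dy, so v = 4*sin(y): now 4*y**2*sin(y) + ∫(-8*y*sin(y)) dy.
Step 2. Integrate ∫(-8*y*sin(y)) dy by parts with u = y, dv = (-8*sin(y)) dy, so v = 8*cos(y): now 4*y**2*sin(y) + 8*y*cos(y) + ∫(-8*cos(y)) dy.
Step 3. Evaluate the standard form: now 4*y**2*sin(y) + 8*y*cos(y) - 8*sin(y).
Answer: 4*y**2*sin(y) + 8*y*cos(y) - 8*sin(y).


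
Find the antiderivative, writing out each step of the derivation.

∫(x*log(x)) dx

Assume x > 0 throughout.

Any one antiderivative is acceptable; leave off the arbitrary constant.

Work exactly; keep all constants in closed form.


Step 1. Integrate ∫(x*log(x)) dx by parts with u = log(x), dv = (x) dx, so v = x**2/2 [assuming x > 0]: now x**2*log(x)/2 + ∫(-x/2) dx.
Step 2. Evaluate the standard form: now x**2*log(x)/2 - x**2/4.
Answer: x**2*log(x)/2 - x**2/4.


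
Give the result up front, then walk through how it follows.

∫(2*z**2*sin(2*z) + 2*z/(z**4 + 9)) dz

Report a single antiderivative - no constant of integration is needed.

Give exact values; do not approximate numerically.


The answer is -z**2*cos(2*z) + z*sin(2*z) + cos(2*z)/2 + atan(z**2/3)/3.
Step 1. Rewrite: now ∫(2*z/(z**4 + 9)) dz + ∫(2*z**2*sin(2*z)) dz.
Step 2. Substitute u = z**2, turning ∫(2*z/(z**4 + 9)) dz into ∫(1/(u**2 + 9)) du: now ∫(2*z**2*sin(2*z)) dz + ∫(1/(u**2 + 9)) du.
Step 3. Evaluate the standard form: now atan(u/3)/3 + ∫(2*z**2*sin(2*z)) dz.
Step 4. Substitute back u = z**2: now atan(z**2/3)/3 + ∫(2*z**2*sin(2*z)) dz.
Step 5. Integrate ∫(2*z**2*sin(2*z)) dz by parts with u = z**2, dv = (2*sin(2*z)) dz, so v = -cos(2*z): now -z**2*cos(2*z) + atan(z**2/3)/3 + ∫(2*z*cos(2*z)) dz.
Step 6. Integrate ∫(2*z*cos(2*z)) dz by parts with u = z, dv = (2*cos(2*z)) dz, so v = sin(2*z): now -z**2*cos(2*z) + z*sin(2*z) + atan(z**2/3)/3 + ∫(-sin(2*z)) dz.
Step 7. Evaluate the standard form: now -z**2*cos(2*z) + z*sin(2*z) + cos(2*z)/2 + atan(z**2/3)/3.
Answer: -z**2*cos(2*z) + z*sin(2*z) + cos(2*z)/2 + atan(z**2/3)/3.


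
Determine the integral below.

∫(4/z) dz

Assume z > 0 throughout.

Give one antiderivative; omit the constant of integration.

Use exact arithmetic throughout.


Answer: 4*log(z).


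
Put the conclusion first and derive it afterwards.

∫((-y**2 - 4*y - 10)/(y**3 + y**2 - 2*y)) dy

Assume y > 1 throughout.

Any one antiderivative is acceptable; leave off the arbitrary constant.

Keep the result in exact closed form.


The answer is 5*log(y) - 5*log(y - 1) - log(y + 2).
Step 1. Decompose ∫((-y**2 - 4*y - 10)/(y**3 + y**2 - 2*y)) dy by partial fractions, (-y**2 - 4*y - 10)/(y**3 + y**2 - 2*y) = -1/(y + 2) - 5/(y - 1) + 5/y: now ∫(5/y) dy + ∫(-5/(y - 1)) dy + ∫(-1/(y + 2)) dy.
Step 2. Evaluate the standard form [assuming y > -2]: now -log(y + 2) + ∫(5/y) dy + ∫(-5/(y - 1)) dy.
Step 3. Evaluate the standard form [assuming y > 1]: now -5*log(y - 1) - log(y + 2) + ∫(5/y) dy.
Step 4. Evaluate the standard form [assuming y > 0]: now 5*log(y) - 5*log(y - 1) - log(y + 2).
Answer: 5*log(y) - 5*log(y - 1) - log(y + 2).


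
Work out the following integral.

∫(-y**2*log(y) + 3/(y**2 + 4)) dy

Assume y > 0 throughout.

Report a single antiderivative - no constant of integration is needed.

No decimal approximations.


Answer: -y**3*log(y)/3 + y**3/9 + 3*atan(y/2)/2.


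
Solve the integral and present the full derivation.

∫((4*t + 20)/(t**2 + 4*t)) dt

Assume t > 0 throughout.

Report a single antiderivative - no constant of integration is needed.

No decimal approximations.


Step 1. Decompose ∫((4*t + 20)/(t**2 + 4*t)) dt by partial fractions, (4*t + 20)/(t**2 + 4*t) = -1/(t + 4) + 5/t: now ∫(5/t) dt + ∫(-1/(t + 4)) dt.
Step 2. Evaluate the standard form [assuming t > -4]: now -log(t + 4) + ∫(5/t) dt.
Step 3. Evaluate the standard form [assuming t > 0]: now 5*log(t) - log(t + 4).
Answer: 5*log(t) - log(t + 4).


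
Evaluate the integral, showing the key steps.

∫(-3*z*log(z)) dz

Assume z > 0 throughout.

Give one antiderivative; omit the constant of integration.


Step 1. Integrate ∫(-3*z*log(z)) dz by parts with u = log(z), dv = (-3*z) dz, so v = -3*z**2/2 [assuming z > 0]: now -3*z**2*log(z)/2 + ∫(3*z/2) dz.
Step 2. Evaluate the standard form: now -3*z**2*log(z)/2 + 3*z**2/4.
Answer: -3*z**2*log(z)/2 + 3*z**2/4.


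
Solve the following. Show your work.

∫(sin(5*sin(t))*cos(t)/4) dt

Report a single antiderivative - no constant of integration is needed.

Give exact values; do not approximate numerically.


Step 1. Substitute u = sin(t), turning ∫(sin(5*sin(t))*cos(t)/4) dt into ∫(sin(5*u)/4) du: now ∫(sin(5*u)/4) du.
Step 2. Evaluate the standard form: now -cos(5*u)/20.
Step 3. Substitute back u = sin(t): now -cos(5*sin(t))/20.
Answer: -cos(5*sin(t))/20.


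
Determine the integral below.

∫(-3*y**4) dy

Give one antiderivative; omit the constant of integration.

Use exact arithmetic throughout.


Answer: -3*y**5/5.


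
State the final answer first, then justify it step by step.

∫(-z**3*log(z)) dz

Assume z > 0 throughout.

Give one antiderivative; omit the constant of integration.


The answer is -z**4*log(z)/4 + z**4/16.
Step 1. Integrate ∫(-z**3*log(z)) dz by parts with u = log(z), dv = (-z**3) dz, so v = -z**4/4 [assuming z > 0]: now -z**4*log(z)/4 + ∫(z**3/4) dz.
Step 2. Evaluate the standard form: now -z**4*log(z)/4 + z**4/16.
Answer: -z**4*log(z)/4 + z**4/16.


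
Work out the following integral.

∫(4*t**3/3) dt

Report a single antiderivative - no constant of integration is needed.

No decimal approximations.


Answer: t**4/3.


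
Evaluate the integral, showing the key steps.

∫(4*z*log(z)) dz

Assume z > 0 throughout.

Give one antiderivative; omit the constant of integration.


Step 1. Integrate ∫(4*z*log(z)) dz by parts with u = log(z), dv = (4*z) dz, so v = 2*z**2 [assuming z > 0]: now 2*z**2*log(z) + ∫(-2*z) dz.
Step 2. Evaluate the standard form: now 2*z**2*log(z) - z**2.
Answer: 2*z**2*log(z) - z**2.


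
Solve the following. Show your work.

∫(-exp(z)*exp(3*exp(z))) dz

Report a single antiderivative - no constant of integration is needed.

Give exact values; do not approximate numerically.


Step 1. Substitute u = exp(z), turning ∫(-exp(z)*exp(3*exp(z))) dz into ∫(-exp(3*u)) du: now ∫(-exp(3*u)) du.
Step 2. Evaluate the standard form: now -exp(3*u)/3.
Step 3. Substitute back u = exp(z): now -exp(3*exp(z))/3.
Answer: -exp(3*exp(z))/3.


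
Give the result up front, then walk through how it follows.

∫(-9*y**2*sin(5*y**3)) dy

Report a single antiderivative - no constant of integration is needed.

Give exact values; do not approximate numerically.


The answer is 3*cos(5*y**3)/5.
Step 1. Substitute u = y**3, turning ∫(-9*y**2*sin(5*y**3)) dy into ∫(-3*sin(5*u)) du: now ∫(-3*sin(5*u)) du.
Step 2. Evaluate the standard form: now 3*cos(5*u)/5.
Step 3. Substitute back u = y**3: now 3*cos(5*y**3)/5.
Answer: 3*cos(5*y**3)/5.


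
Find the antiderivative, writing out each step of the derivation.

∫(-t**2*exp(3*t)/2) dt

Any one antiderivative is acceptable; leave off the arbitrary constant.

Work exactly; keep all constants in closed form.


Step 1. Integrate ∫(-t**2*exp(3*t)/2) dt by parts with u = t**2, dv = (-exp(3*t)/2) dt, so v = -exp(3*t)/6: now -t**2*exp(3*t)/6 + ∫(t*exp(3*t)/3) dt.
Step 2. Integrate ∫(t*exp(3*t)/3) dt by parts with u = t, dv = (exp(3*t)/3) dt, so v = exp(3*t)/9: now -t**2*exp(3*t)/6 + t*exp(3*t)/9 + ∫(-exp(3*t)/9) dt.
Step 3. Evaluate the standard form: now -t**2*exp(3*t)/6 + t*exp(3*t)/9 - exp(3*t)/27.
Answer: -t**2*exp(3*t)/6 + t*exp(3*t)/9 - exp(3*t)/27.


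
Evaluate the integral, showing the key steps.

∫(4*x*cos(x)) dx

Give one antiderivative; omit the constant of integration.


Step 1. Integrate ∫(4*x*cos(x)) dx by parts with u = x, dv = (4*cos(x)) dx, so v = 4*sin(x): now 4*x*sin(x) + ∫(-4*sin(x)) dx.
Step 2. Evaluate the standard form: now 4*x*sin(x) + 4*cos(x).
Answer: 4*x*sin(x) + 4*cos(x).


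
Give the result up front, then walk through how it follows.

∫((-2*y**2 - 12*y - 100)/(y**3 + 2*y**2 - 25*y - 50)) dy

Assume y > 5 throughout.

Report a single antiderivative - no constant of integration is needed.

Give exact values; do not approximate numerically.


The answer is -3*log(y - 5) + 4*log(y + 2) - 3*log(y + 5).
Step 1. Decompose ∫((-2*y**2 - 12*y - 100)/(y**3 + 2*y**2 - 25*y - 50)) dy by partial fractions, (-2*y**2 - 12*y - 100)/(y**3 + 2*y**2 - 25*y - 50) = -3/(y + 5) + 4/(y + 2) - 3/(y - 5): now ∫(-3/(y - 5)) dy + ∫(4/(y + 2)) dy + ∫(-3/(y + 5)) dy.
Step 2. Evaluate the standard form [assuming y > 5]: now -3*log(y - 5) + ∫(4/(y + 2)) dy + ∫(-3/(y + 5)) dy.
Step 3. Evaluate the standard form [assuming y > -5]: now -3*log(y - 5) - 3*log(y + 5) + ∫(4/(y + 2)) dy.
Step 4. Evaluate the standard form [assuming y > -2]: now -3*log(y - 5) + 4*log(y + 2) - 3*log(y + 5).
Answer: -3*log(y - 5) + 4*log(y + 2) - 3*log(y + 5).


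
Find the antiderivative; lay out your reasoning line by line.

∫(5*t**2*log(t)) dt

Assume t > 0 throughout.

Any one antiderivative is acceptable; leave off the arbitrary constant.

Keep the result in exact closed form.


Step 1. Integrate ∫(5*t**2*log(t)) dt by parts with u = log(t), dv = (5*t**2) dt, so v = 5*t**3/3 [assuming t > 0]: now 5*t**3*log(t)/3 + ∫(-5*t**2/3) dt.
Step 2. Evaluate the standard form: now 5*t**3*log(t)/3 - 5*t**3/9.
Answer: 5*t**3*log(t)/3 - 5*t**3/9.


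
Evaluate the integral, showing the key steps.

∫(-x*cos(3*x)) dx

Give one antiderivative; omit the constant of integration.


Step 1. Integrate ∫(-x*cos(3*x)) dx by parts with u = x, dv = (-cos(3*x)) dx, so v = -sin(3*x)/3: now -x*sin(3*x)/3 + ∫(sin(3*x)/3) dx.
Step 2. Evaluate the standard form: now -x*sin(3*x)/3 - cos(3*x)/9.
Answer: -x*sin(3*x)/3 - cos(3*x)/9.


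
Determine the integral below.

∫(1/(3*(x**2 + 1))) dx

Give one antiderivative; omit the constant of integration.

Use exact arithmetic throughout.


Answer: atan(x)/3.


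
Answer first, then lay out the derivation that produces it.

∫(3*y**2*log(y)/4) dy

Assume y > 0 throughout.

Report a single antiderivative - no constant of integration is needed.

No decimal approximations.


The answer is y**3*log(y)/4 - y**3/12.
Step 1. Integrate ∫(3*y**2*log(y)/4) dy by parts with u = log(y), dv = (3*y**2/4) dy, so v = y**3/4 [assuming y > 0]: now y**3*log(y)/4 + ∫(-y**2/4) dy.
Step 2. Evaluate the standard form: now y**3*log(y)/4 - y**3/12.
Answer: y**3*log(y)/4 - y**3/12.


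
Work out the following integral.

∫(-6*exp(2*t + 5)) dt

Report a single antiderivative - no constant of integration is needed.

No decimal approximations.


Answer: -3*exp(2*t + 5).


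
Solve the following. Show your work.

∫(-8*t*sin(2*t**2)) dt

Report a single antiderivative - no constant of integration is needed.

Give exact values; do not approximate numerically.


Step 1. Substitute u = t**2, turning ∫(-8*t*sin(2*t**2)) dt into ∫(-4*sin(2*u)) du: now ∫(-4*sin(2*u)) du.
Step 2. Evaluate the standard form: now 2*cos(2*u).
Step 3. Substitute back u = t**2: now 2*cos(2*t**2).
Answer: 2*cos(2*t**2).


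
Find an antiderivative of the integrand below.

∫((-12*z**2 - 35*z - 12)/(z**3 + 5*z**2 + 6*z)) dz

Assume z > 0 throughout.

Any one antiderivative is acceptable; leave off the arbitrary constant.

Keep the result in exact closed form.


Answer: -2*log(z) - 5*log(z + 2) - 5*log(z + 3).


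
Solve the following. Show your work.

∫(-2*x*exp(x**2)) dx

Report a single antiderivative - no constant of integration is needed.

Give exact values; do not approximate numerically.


Step 1. Substitute u = x**2, turning ∫(-2*x*exp(x**2)) dx into ∫(-exp(u)) du: now ∫(-exp(u)) du.
Step 2. Evaluate the standard form: now -exp(u).
Step 3. Substitute back u = x**2: now -exp(x**2).
Answer: -exp(x**2).


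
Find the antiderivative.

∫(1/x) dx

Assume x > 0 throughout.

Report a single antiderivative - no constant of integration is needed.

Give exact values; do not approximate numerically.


Answer: log(x).


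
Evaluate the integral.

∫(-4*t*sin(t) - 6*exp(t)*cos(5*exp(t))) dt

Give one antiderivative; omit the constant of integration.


Answer: 4*t*cos(t) - 4*sin(t) - 6*sin(5*exp(t))/5.


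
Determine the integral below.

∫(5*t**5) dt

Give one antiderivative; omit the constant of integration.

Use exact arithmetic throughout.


Answer: 5*t**6/6.


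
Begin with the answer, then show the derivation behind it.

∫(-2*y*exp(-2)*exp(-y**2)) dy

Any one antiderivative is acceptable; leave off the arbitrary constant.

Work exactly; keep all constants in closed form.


The answer is exp(-y**2 - 2).
Step 1. Substitute u = y**2 + 2, turning ∫(-2*y*exp(-2)*exp(-y**2)) dy into ∫(-exp(-u)) du: now ∫(-exp(-u)) du.
Step 2. Evaluate the standard form: now exp(-u).
Step 3. Substitute back u = y**2 + 2: now exp(-y**2 - 2).
Answer: exp(-y**2 - 2).


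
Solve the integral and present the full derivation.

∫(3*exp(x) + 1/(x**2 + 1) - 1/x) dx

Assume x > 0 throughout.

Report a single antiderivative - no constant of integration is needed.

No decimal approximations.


Step 1. Rewrite: now ∫(-1/x) dx + ∫(1/(x**2 + 1)) dx + ∫(3*exp(x)) dx.
Step 2. Evaluate the standard form: now atan(x) + ∫(-1/x) dx + ∫(3*exp(x)) dx.
Step 3. Evaluate the standard form [assuming x > 0]: now -log(x) + atan(x) + ∫(3*exp(x)) dx.
Step 4. Evaluate the standard form: now 3*exp(x) - log(x) + atan(x).
Answer: 3*exp(x) - log(x) + atan(x).


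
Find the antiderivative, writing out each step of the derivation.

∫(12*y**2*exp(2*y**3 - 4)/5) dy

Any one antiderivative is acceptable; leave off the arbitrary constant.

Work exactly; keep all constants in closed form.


Step 1. Substitute u = y**3 - 2, turning ∫(12*y**2*exp(2*y**3 - 4)/5) dy into ∫(4*exp(2*u)/5) du: now ∫(4*exp(2*u)/5) du.
Step 2. Evaluate the standard form: now 2*exp(2*u)/5.
Step 3. Substitute back u = y**3 - 2: now 2*exp(2*y**3 - 4)/5.
Answer: 2*exp(2*y**3 - 4)/5.


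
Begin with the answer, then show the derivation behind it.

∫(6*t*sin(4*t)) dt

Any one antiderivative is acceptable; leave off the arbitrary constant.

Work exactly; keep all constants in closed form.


The answer is -3*t*cos(4*t)/2 + 3*sin(4*t)/8.
Step 1. Integrate ∫(6*t*sin(4*t)) dt by parts with u = t, dv = (6*sin(4*t)) dt, so v = -3*cos(4*t)/2: now -3*t*cos(4*t)/2 + ∫(3*cos(4*t)/2) dt.
Step 2. Evaluate the standard form: now -3*t*cos(4*t)/2 + 3*sin(4*t)/8.
Answer: -3*t*cos(4*t)/2 + 3*sin(4*t)/8.


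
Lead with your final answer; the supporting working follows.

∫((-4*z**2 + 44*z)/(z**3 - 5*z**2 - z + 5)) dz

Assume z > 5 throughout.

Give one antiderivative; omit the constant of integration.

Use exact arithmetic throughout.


The answer is 5*log(z - 5) - 5*log(z - 1) - 4*log(z + 1).
Step 1. Decompose ∫((-4*z**2 + 44*z)/(z**3 - 5*z**2 - z + 5)) dz by partial fractions, (-4*z**2 + 44*z)/(z**3 - 5*z**2 - z + 5) = -4/(z + 1) - 5/(z - 1) + 5/(z - 5): now ∫(5/(z - 5)) dz + ∫(-5/(z - 1)) dz + ∫(-4/(z + 1)) dz.
Step 2. Evaluate the standard form [assuming z > 1]: now -5*log(z - 1) + ∫(5/(z - 5)) dz + ∫(-4/(z + 1)) dz.
Step 3. Evaluate the standard form [assuming z > -1]: now -5*log(z - 1) - 4*log(z + 1) + ∫(5/(z - 5)) dz.
Step 4. Evaluate the standard form [assuming z > 5]: now 5*log(z - 5) - 5*log(z - 1) - 4*log(z + 1).
Answer: 5*log(z - 5) - 5*log(z - 1) - 4*log(z + 1).


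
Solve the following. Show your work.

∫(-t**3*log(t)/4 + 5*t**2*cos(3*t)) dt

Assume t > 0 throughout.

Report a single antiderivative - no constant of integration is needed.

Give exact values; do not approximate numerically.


Step 1. Rewrite: now ∫(5*t**2*cos(3*t)) dt + ∫(-t**3*log(t)/4) dt.
Step 2. Integrate ∫(5*t**2*cos(3*t)) dt by parts with u = t**2, dv = (5*cos(3*t)) dt, so v = 5*sin(3*t)/3: now 5*t**2*sin(3*t)/3 + ∫(-10*t*sin(3*t)/3) dt + ∫(-t**3*log(t)/4) dt.
Step 3. Integrate ∫(-10*t*sin(3*t)/3) dt by parts with u = t, dv = (-10*sin(3*t)/3) dt, so v = 10*cos(3*t)/9: now 5*t**2*sin(3*t)/3 + 10*t*cos(3*t)/9 + ∫(-t**3*log(t)/4) dt + ∫(-10*cos(3*t)/9) dt.
Step 4. Evaluate the standard form: now 5*t**2*sin(3*t)/3 + 10*t*cos(3*t)/9 - 10*sin(3*t)/27 + ∫(-t**3*log(t)/4) dt.
Step 5. Integrate ∫(-t**3*log(t)/4) dt by parts with u = log(t), dv = (-t**3/4) dt, so v = -t**4/16 [assuming t > 0]: now -t**4*log(t)/16 + 5*t**2*sin(3*t)/3 + 10*t*cos(3*t)/9 - 10*sin(3*t)/27 + ∫(t**3/16) dt.
Step 6. Evaluate the standard form: now -t**4*log(t)/16 + t**4/64 + 5*t**2*sin(3*t)/3 + 10*t*cos(3*t)/9 - 10*sin(3*t)/27.
Answer: -t**4*log(t)/16 + t**4/64 + 5*t**2*sin(3*t)/3 + 10*t*cos(3*t)/9 - 10*sin(3*t)/27.


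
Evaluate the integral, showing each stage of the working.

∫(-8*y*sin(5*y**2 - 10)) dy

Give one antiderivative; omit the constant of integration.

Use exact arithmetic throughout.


Step 1. Substitute u = y**2 - 2, turning ∫(-8*y*sin(5*y**2 - 10)) dy into ∫(-4*sin(5*u)) du: now ∫(-4*sin(5*u)) du.
Step 2. Evaluate the standard form: now 4*cos(5*u)/5.
Step 3. Substitute back u = y**2 - 2: now 4*cos(5*y**2 - 10)/5.
Answer: 4*cos(5*y**2 - 10)/5.


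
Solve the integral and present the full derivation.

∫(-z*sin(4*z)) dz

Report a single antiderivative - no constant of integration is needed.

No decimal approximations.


Step 1. Integrate ∫(-z*sin(4*z)) dz by parts with u = z, dv = (-sin(4*z)) dz, so v = cos(4*z)/4: now z*cos(4*z)/4 + ∫(-cos(4*z)/4) dz.
Step 2. Evaluate the standard form: now z*cos(4*z)/4 - sin(4*z)/16.
Answer: z*cos(4*z)/4 - sin(4*z)/16.


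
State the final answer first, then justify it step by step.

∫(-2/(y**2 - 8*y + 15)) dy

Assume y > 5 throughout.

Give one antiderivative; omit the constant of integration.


The answer is -log(y - 5) + log(y - 3).
Step 1. Decompose ∫(-2/(y**2 - 8*y + 15)) dy by partial fractions, -2/(y**2 - 8*y + 15) = 1/(y - 3) - 1/(y - 5): now ∫(-1/(y - 5)) dy + ∫(1/(y - 3)) dy.
Step 2. Evaluate the standard form [assuming y > 5]: now -log(y - 5) + ∫(1/(y - 3)) dy.
Step 3. Evaluate the standard form [assuming y > 3]: now -log(y - 5) + log(y - 3).
Answer: -log(y - 5) + log(y - 3).


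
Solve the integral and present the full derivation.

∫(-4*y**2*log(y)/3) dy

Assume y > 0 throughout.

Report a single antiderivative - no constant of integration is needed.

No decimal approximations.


Step 1. Integrate ∫(-4*y**2*log(y)/3) dy by parts with u = log(y), dv = (-4*y**2/3) dy, so v = -4*y**3/9 [assuming y > 0]: now -4*y**3*log(y)/9 + ∫(4*y**2/9) dy.
Step 2. Evaluate the standard form: now -4*y**3*log(y)/9 + 4*y**3/27.
Answer: -4*y**3*log(y)/9 + 4*y**3/27.


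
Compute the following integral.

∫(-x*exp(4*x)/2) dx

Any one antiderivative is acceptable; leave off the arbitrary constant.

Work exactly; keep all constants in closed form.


Answer: -x*exp(4*x)/8 + exp(4*x)/32.


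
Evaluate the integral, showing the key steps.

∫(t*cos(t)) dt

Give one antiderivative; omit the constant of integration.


Step 1. Integrate ∫(t*cos(t)) dt by parts with u = t, dv = (cos(t)) dt, so v = sin(t): now t*sin(t) + ∫(-sin(t)) dt.
Step 2. Evaluate the standard form: now t*sin(t) + cos(t).
Answer: t*sin(t) + cos(t).


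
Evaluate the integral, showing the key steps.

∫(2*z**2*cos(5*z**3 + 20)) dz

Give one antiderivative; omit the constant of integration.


Step 1. Substitute u = z**3 + 4, turning ∫(2*z**2*cos(5*z**3 + 20)) dz into ∫(2*cos(5*u)/3) du: now ∫(2*cos(5*u)/3) du.
Step 2. Evaluate the standard form: now 2*sin(5*u)/15.
Step 3. Substitute back u = z**3 + 4: now 2*sin(5*z**3 + 20)/15.
Answer: 2*sin(5*z**3 + 20)/15.


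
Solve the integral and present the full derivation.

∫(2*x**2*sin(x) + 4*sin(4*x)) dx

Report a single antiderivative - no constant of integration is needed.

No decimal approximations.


Step 1. Rewrite: now ∫(2*x**2*sin(x)) dx + ∫(4*sin(4*x)) dx.
Step 2. Integrate ∫(2*x**2*sin(x)) dx by parts with u = x**2, dv = (2*sin(x)) dx, so v = -2*cos(x): now -2*x**2*cos(x) + ∫(4*x*cos(x)) dx + ∫(4*sin(4*x)) dx.
Step 3. Integrate ∫(4*x*cos(x)) dx by parts with u = x, dv = (4*cos(x)) dx, so v = 4*sin(x): now -2*x**2*cos(x) + 4*x*sin(x) + ∫(-4*sin(x)) dx + ∫(4*sin(4*x)) dx.
Step 4. Evaluate the standard form: now -2*x**2*cos(x) + 4*x*sin(x) + 4*cos(x) + ∫(4*sin(4*x)) dx.
Step 5. Evaluate the standard form: now -2*x**2*cos(x) + 4*x*sin(x) + 4*cos(x) - cos(4*x).
Answer: -2*x**2*cos(x) + 4*x*sin(x) + 4*cos(x) - cos(4*x).


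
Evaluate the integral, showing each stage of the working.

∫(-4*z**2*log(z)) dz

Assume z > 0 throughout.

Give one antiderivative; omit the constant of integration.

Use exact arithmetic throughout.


Step 1. Integrate ∫(-4*z**2*log(z)) dz by parts with u = log(z), dv = (-4*z**2) dz, so v = -4*z**3/3 [assuming z > 0]: now -4*z**3*log(z)/3 + ∫(4*z**2/3) dz.
Step 2. Evaluate the standard form: now -4*z**3*log(z)/3 + 4*z**3/9.
Answer: -4*z**3*log(z)/3 + 4*z**3/9.


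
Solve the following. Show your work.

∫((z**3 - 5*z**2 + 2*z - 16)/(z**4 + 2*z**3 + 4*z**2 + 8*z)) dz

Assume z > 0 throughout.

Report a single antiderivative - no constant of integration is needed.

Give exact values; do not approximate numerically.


Step 1. Decompose ∫((z**3 - 5*z**2 + 2*z - 16)/(z**4 + 2*z**3 + 4*z**2 + 8*z)) dz by partial fractions, (z**3 - 5*z**2 + 2*z - 16)/(z**4 + 2*z**3 + 4*z**2 + 8*z) = -1/(z**2 + 4) + 3/(z + 2) - 2/z: now ∫(-2/z) dz + ∫(3/(z + 2)) dz + ∫(-1/(z**2 + 4)) dz.
Step 2. Evaluate the standard form [assuming z > 0]: now -2*log(z) + ∫(3/(z + 2)) dz + ∫(-1/(z**2 + 4)) dz.
Step 3. Evaluate the standard form [assuming z > -2]: now -2*log(z) + 3*log(z + 2) + ∫(-1/(z**2 + 4)) dz.
Step 4. Evaluate the standard form: now -2*log(z) + 3*log(z + 2) - atan(z/2)/2.
Answer: -2*log(z) + 3*log(z + 2) - atan(z/2)/2.


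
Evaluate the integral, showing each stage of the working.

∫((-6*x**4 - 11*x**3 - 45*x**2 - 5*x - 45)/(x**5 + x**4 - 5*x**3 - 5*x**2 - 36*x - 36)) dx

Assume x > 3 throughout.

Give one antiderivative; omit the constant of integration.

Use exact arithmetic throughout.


Step 1. Decompose ∫((-6*x**4 - 11*x**3 - 45*x**2 - 5*x - 45)/(x**5 + x**4 - 5*x**3 - 5*x**2 - 36*x - 36)) dx by partial fractions, (-6*x**4 - 11*x**3 - 45*x**2 - 5*x - 45)/(x**5 + x**4 - 5*x**3 - 5*x**2 - 36*x - 36) = -3/(x**2 + 4) - 4/(x + 3) + 2/(x + 1) - 4/(x - 3): now ∫(-4/(x - 3)) dx + ∫(2/(x + 1)) dx + ∫(-4/(x + 3)) dx + ∫(-3/(x**2 + 4)) dx.
Step 2. Evaluate the standard form [assuming x > -1]: now 2*log(x + 1) + ∫(-4/(x - 3)) dx + ∫(-4/(x + 3)) dx + ∫(-3/(x**2 + 4)) dx.
Step 3. Evaluate the standard form [assuming x > 3]: now -4*log(x - 3) + 2*log(x + 1) + ∫(-4/(x + 3)) dx + ∫(-3/(x**2 + 4)) dx.
Step 4. Evaluate the standard form [assuming x > -3]: now -4*log(x - 3) + 2*log(x + 1) - 4*log(x + 3) + ∫(-3/(x**2 + 4)) dx.
Step 5. Evaluate the standard form: now -4*log(x - 3) + 2*log(x + 1) - 4*log(x + 3) - 3*atan(x/2)/2.
Answer: -4*log(x - 3) + 2*log(x + 1) - 4*log(x + 3) - 3*atan(x/2)/2.


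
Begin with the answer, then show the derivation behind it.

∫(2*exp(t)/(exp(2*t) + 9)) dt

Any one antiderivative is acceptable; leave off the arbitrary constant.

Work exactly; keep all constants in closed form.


The answer is 2*atan(exp(t)/3)/3.
Step 1. Substitute u = exp(t), turning ∫(2*exp(t)/(exp(2*t) + 9)) dt into ∫(2/(u**2 + 9)) du: now ∫(2/(u**2 + 9)) du.
Step 2. Evaluate the standard form: now 2*atan(u/3)/3.
Step 3. Substitute back u = exp(t): now 2*atan(exp(t)/3)/3.
Answer: 2*atan(exp(t)/3)/3.


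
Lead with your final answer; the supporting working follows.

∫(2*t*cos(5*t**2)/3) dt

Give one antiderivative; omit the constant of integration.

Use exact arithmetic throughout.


The answer is sin(5*t**2)/15.
Step 1. Substitute u = t**2, turning ∫(2*t*cos(5*t**2)/3) dt into ∫(cos(5*u)/3) du: now ∫(cos(5*u)/3) du.
Step 2. Evaluate the standard form: now sin(5*u)/15.
Step 3. Substitute back u = t**2: now sin(5*t**2)/15.
Answer: sin(5*t**2)/15.


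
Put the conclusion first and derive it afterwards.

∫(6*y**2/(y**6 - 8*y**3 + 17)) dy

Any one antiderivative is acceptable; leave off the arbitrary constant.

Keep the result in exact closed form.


The answer is 2*atan(y**3 - 4).
Step 1. Substitute u = y**3 - 4, turning ∫(6*y**2/(y**6 - 8*y**3 + 17)) dy into ∫(2/(u**2 + 1)) du: now ∫(2/(u**2 + 1)) du.
Step 2. Evaluate the standard form: now 2*atan(u).
Step 3. Substitute back u = y**3 - 4: now 2*atan(y**3 - 4).
Answer: 2*atan(y**3 - 4).


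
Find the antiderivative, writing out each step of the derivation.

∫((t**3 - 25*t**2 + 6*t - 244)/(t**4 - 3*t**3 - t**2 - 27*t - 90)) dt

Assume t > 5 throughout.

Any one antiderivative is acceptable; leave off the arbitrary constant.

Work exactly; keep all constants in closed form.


Step 1. Decompose ∫((t**3 - 25*t**2 + 6*t - 244)/(t**4 - 3*t**3 - t**2 - 27*t - 90)) dt by partial fractions, (t**3 - 25*t**2 + 6*t - 244)/(t**4 - 3*t**3 - t**2 - 27*t - 90) = 1/(t**2 + 9) + 4/(t + 2) - 3/(t - 5): now ∫(-3/(t - 5)) dt + ∫(4/(t + 2)) dt + ∫(1/(t**2 + 9)) dt.
Step 2. Evaluate the standard form [assuming t > -2]: now 4*log(t + 2) + ∫(-3/(t - 5)) dt + ∫(1/(t**2 + 9)) dt.
Step 3. Evaluate the standard form [assuming t > 5]: now -3*log(t - 5) + 4*log(t + 2) + ∫(1/(t**2 + 9)) dt.
Step 4. Evaluate the standard form: now -3*log(t - 5) + 4*log(t + 2) + atan(t/3)/3.
Answer: -3*log(t - 5) + 4*log(t + 2) + atan(t/3)/3.


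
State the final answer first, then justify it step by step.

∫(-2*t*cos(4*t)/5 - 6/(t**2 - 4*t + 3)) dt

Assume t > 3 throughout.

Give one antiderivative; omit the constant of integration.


The answer is -t*sin(4*t)/10 - 3*log(t - 3) + 3*log(t - 1) - cos(4*t)/40.
Step 1. Rewrite: now ∫(-2*t*cos(4*t)/5) dt + ∫(-6/(t**2 - 4*t + 3)) dt.
Step 2. Decompose ∫(-6/(t**2 - 4*t + 3)) dt by partial fractions, -6/(t**2 - 4*t + 3) = 3/(t - 1) - 3/(t - 3): now ∫(-2*t*cos(4*t)/5) dt + ∫(-3/(t - 3)) dt + ∫(3/(t - 1)) dt.
Step 3. Evaluate the standard form [assuming t > 3]: now -3*log(t - 3) + ∫(-2*t*cos(4*t)/5) dt + ∫(3/(t - 1)) dt.
Step 4. Evaluate the standard form [assuming t > 1]: now -3*log(t - 3) + 3*log(t - 1) + ∫(-2*t*cos(4*t)/5) dt.
Step 5. Integrate ∫(-2*t*cos(4*t)/5) dt by parts with u = t, dv = (-2*cos(4*t)/5) dt, so v = -sin(4*t)/10: now -t*sin(4*t)/10 - 3*log(t - 3) + 3*log(t - 1) + ∫(sin(4*t)/10) dt.
Step 6. Evaluate the standard form: now -t*sin(4*t)/10 - 3*log(t - 3) + 3*log(t - 1) - cos(4*t)/40.
Answer: -t*sin(4*t)/10 - 3*log(t - 3) + 3*log(t - 1) - cos(4*t)/40.


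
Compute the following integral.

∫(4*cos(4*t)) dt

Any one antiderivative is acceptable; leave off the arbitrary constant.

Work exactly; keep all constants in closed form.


Answer: sin(4*t).


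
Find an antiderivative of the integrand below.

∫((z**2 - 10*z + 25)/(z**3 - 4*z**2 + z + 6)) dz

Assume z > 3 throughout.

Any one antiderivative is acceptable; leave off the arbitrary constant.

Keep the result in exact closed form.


Answer: log(z - 3) - 3*log(z - 2) + 3*log(z + 1).


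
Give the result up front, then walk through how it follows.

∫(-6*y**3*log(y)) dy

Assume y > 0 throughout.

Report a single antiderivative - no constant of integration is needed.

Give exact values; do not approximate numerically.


The answer is -3*y**4*log(y)/2 + 3*y**4/8.
Step 1. Integrate ∫(-6*y**3*log(y)) dy by parts with u = log(y), dv = (-6*y**3) dy, so v = -3*y**4/2 [assuming y > 0]: now -3*y**4*log(y)/2 + ∫(3*y**3/2) dy.
Step 2. Evaluate the standard form: now -3*y**4*log(y)/2 + 3*y**4/8.
Answer: -3*y**4*log(y)/2 + 3*y**4/8.


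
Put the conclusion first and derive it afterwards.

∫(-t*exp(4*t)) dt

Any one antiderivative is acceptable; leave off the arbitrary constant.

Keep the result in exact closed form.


The answer is -t*exp(4*t)/4 + exp(4*t)/16.
Step 1. Integrate ∫(-t*exp(4*t)) dt by parts with u = t, dv = (-exp(4*t)) dt, so v = -exp(4*t)/4: now -t*exp(4*t)/4 + ∫(exp(4*t)/4) dt.
Step 2. Evaluate the standard form: now -t*exp(4*t)/4 + exp(4*t)/16.
Answer: -t*exp(4*t)/4 + exp(4*t)/16.


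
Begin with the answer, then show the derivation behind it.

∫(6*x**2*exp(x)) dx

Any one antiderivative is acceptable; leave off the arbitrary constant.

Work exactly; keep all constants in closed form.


The answer is 6*x**2*exp(x) - 12*x*exp(x) + 12*exp(x).
Step 1. Integrate ∫(6*x**2*exp(x)) dx by parts with u = x**2, dv = (6*exp(x)) dx, so v = 6*exp(x): now 6*x**2*exp(x) + ∫(-12*x*exp(x)) dx.
Step 2. Integrate ∫(-12*x*exp(x)) dx by parts with u = x, dv = (-12*exp(x)) dx, so v = -12*exp(x): now 6*x**2*exp(x) - 12*x*exp(x) + ∫(12*exp(x)) dx.
Step 3. Evaluate the standard form: now 6*x**2*exp(x) - 12*x*exp(x) + 12*exp(x).
Answer: 6*x**2*exp(x) - 12*x*exp(x) + 12*exp(x).


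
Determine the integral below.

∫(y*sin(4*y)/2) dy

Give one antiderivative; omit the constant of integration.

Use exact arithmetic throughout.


Answer: -y*cos(4*y)/8 + sin(4*y)/32.


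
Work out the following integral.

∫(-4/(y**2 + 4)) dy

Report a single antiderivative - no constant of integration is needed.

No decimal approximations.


Answer: -2*atan(y/2).


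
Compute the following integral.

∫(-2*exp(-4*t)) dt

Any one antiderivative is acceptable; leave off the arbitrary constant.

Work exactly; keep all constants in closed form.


Answer: exp(-4*t)/2.


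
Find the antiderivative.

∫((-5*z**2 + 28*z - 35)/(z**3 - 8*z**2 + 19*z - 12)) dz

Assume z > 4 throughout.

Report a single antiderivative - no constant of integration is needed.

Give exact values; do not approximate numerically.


Answer: -log(z - 4) - 2*log(z - 3) - 2*log(z - 1).


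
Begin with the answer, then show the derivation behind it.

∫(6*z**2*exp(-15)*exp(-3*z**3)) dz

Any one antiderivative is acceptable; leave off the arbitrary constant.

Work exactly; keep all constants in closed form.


The answer is -2*exp(-3*z**3 - 15)/3.
Step 1. Substitute u = z**3 + 5, turning ∫(6*z**2*exp(-15)*exp(-3*z**3)) dz into ∫(2*exp(-3*u)) du: now ∫(2*exp(-3*u)) du.
Step 2. Evaluate the standard form: now -2*exp(-3*u)/3.
Step 3. Substitute back u = z**3 + 5: now -2*exp(-3*z**3 - 15)/3.
Answer: -2*exp(-3*z**3 - 15)/3.
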